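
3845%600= 245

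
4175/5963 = 4175/5963=0.70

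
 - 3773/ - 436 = 8 + 285/436 = 8.65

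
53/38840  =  53/38840  =  0.00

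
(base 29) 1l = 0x32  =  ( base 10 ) 50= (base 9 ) 55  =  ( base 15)35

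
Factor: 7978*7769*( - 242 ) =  - 2^2 * 11^2*17^1*457^1*3989^1 = -14999421844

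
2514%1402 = 1112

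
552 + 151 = 703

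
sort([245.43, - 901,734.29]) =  [ - 901,  245.43,734.29 ]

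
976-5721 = - 4745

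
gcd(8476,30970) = 326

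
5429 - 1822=3607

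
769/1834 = 769/1834= 0.42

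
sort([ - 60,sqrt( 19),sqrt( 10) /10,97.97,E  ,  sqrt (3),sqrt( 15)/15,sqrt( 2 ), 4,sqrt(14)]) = [-60,sqrt(15)/15 , sqrt(10) /10, sqrt( 2),sqrt( 3),  E,sqrt(14), 4, sqrt (19), 97.97]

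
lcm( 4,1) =4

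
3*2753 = 8259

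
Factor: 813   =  3^1*271^1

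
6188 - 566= 5622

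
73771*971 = 71631641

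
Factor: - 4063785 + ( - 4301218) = -8365003 = - 17^1*492059^1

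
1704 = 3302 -1598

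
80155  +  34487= 114642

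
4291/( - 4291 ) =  - 1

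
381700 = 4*95425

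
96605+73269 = 169874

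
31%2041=31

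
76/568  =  19/142 = 0.13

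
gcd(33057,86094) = 9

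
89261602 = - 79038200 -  - 168299802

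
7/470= 7/470 = 0.01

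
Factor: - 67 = - 67^1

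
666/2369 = 666/2369 = 0.28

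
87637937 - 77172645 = 10465292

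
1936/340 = 5 + 59/85 = 5.69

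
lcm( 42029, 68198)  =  3614494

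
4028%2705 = 1323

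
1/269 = 1/269 = 0.00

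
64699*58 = 3752542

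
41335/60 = 8267/12 =688.92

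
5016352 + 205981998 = 210998350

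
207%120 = 87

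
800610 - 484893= 315717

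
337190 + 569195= 906385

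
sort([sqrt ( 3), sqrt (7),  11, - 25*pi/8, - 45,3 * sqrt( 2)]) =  [ - 45, - 25*pi/8,sqrt( 3 ),sqrt( 7 ),3 * sqrt( 2), 11]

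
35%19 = 16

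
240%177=63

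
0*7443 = 0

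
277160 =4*69290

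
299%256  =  43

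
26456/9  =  2939 + 5/9  =  2939.56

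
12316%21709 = 12316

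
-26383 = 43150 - 69533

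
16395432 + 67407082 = 83802514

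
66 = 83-17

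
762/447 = 254/149 = 1.70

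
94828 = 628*151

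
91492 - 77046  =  14446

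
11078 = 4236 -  - 6842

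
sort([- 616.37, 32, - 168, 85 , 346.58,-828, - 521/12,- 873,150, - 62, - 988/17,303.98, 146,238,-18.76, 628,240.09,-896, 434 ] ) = [ - 896, - 873,- 828, - 616.37, - 168,-62, - 988/17,  -  521/12, - 18.76, 32 , 85,  146, 150, 238, 240.09 , 303.98,  346.58,434, 628]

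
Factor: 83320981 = 2377^1 * 35053^1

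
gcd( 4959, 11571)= 1653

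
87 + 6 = 93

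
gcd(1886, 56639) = 1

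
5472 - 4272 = 1200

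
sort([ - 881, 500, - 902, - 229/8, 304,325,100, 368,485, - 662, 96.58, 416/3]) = [ - 902,-881, - 662,- 229/8, 96.58,100, 416/3, 304, 325, 368,485, 500 ]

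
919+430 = 1349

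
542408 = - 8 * ( - 67801) 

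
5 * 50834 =254170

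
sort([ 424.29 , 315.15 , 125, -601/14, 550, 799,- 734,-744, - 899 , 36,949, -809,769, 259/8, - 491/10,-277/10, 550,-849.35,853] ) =[ - 899 , - 849.35, - 809,  -  744, - 734, - 491/10,  -  601/14, - 277/10, 259/8, 36, 125, 315.15, 424.29,550, 550,769,799, 853 , 949 ] 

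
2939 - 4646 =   -  1707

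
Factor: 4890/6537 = 2^1*5^1 * 163^1 * 2179^(-1 ) =1630/2179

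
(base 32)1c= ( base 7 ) 62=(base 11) 40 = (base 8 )54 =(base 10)44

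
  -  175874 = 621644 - 797518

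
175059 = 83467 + 91592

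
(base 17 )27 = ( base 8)51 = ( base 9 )45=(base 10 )41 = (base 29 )1c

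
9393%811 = 472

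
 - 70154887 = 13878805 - 84033692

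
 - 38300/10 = - 3830 = - 3830.00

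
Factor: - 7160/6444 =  - 10/9 = - 2^1*3^( - 2)*5^1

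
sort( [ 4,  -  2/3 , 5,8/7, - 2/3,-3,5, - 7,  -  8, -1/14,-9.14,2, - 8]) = [ - 9.14, - 8, - 8,-7,-3 , - 2/3,-2/3, - 1/14,  8/7, 2,4,5,5]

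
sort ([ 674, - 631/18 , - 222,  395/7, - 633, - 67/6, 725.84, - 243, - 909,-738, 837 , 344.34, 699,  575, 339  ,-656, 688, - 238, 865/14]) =[ - 909,-738, - 656 ,  -  633, - 243 , - 238,  -  222,-631/18, - 67/6 , 395/7,865/14, 339,344.34, 575 , 674, 688,699, 725.84 , 837] 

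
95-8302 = -8207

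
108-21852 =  - 21744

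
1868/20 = 93  +  2/5 = 93.40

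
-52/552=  - 1+125/138 = -0.09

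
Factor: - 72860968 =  - 2^3*97^1 * 93893^1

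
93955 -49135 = 44820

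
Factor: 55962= 2^1 * 3^2  *3109^1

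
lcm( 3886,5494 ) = 159326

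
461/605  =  461/605  =  0.76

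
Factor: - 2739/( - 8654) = 2^( - 1)*3^1*11^1*83^1 * 4327^( - 1)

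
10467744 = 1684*6216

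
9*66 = 594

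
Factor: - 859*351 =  - 3^3*13^1*859^1 = - 301509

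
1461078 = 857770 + 603308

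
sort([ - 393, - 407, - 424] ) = [-424, - 407, - 393]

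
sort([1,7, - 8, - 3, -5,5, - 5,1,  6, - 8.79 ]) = [ - 8.79,  -  8, - 5, - 5, - 3, 1, 1, 5 , 6, 7] 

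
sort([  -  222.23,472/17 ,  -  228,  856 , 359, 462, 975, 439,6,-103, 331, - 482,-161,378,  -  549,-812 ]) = [- 812, -549 ,- 482,  -  228 ,  -  222.23, - 161, -103, 6, 472/17 , 331, 359,  378, 439,462,  856,975 ]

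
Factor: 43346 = 2^1*21673^1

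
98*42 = 4116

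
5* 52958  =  264790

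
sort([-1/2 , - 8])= [ - 8, - 1/2 ] 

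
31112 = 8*3889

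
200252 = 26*7702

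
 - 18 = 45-63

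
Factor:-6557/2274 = - 2^( - 1 )*3^( - 1)*79^1*83^1*379^( -1) 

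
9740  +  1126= 10866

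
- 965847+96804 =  - 869043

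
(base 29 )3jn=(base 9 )4221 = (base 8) 6031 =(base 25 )4nm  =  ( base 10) 3097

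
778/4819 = 778/4819 = 0.16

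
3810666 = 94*40539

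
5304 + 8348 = 13652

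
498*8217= 4092066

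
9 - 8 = 1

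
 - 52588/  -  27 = 52588/27 = 1947.70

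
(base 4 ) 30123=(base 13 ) 492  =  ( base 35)MP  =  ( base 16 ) 31B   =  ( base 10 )795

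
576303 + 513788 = 1090091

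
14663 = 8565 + 6098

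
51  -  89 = - 38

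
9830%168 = 86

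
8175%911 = 887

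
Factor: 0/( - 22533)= 0 = 0^1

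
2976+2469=5445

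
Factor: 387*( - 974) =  - 2^1*3^2*43^1 * 487^1 = - 376938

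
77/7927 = 77/7927 =0.01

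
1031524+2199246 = 3230770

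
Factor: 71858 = 2^1 * 19^1 *31^1 * 61^1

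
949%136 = 133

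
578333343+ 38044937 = 616378280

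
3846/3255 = 1282/1085 = 1.18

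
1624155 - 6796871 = -5172716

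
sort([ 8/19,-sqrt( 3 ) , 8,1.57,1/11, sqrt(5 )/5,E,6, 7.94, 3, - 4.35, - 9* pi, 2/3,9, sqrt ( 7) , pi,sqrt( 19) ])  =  [ - 9*pi ,-4.35, - sqrt(3 ),1/11, 8/19, sqrt(5 )/5,2/3 , 1.57,sqrt(7 ),E,3,pi,sqrt( 19),  6,7.94,8,9]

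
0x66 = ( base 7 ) 204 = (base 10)102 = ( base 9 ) 123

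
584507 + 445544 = 1030051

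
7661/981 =7661/981=7.81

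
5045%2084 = 877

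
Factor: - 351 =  - 3^3*13^1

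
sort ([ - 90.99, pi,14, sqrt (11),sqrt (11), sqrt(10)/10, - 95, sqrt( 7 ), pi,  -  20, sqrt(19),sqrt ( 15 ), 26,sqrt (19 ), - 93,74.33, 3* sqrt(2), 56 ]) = [ - 95, - 93, - 90.99, - 20, sqrt( 10) /10,sqrt (7),pi, pi , sqrt( 11),sqrt( 11), sqrt(15), 3*sqrt( 2), sqrt( 19), sqrt ( 19 ),14,26, 56, 74.33 ]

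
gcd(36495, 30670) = 5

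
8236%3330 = 1576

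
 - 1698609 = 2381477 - 4080086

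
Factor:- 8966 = - 2^1*4483^1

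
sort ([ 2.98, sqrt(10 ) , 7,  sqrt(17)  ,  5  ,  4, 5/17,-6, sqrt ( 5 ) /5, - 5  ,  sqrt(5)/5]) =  [ - 6 , - 5, 5/17,sqrt ( 5 )/5, sqrt ( 5 )/5, 2.98,sqrt(10), 4,  sqrt(17 ),5,7] 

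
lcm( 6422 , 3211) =6422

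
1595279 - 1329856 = 265423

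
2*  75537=151074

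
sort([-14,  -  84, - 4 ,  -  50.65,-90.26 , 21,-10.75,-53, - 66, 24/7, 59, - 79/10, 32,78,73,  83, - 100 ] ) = [-100, - 90.26, - 84, - 66, - 53, -50.65, - 14, - 10.75, - 79/10,- 4, 24/7, 21, 32,59,73,  78,83 ] 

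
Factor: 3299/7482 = 2^(-1) * 3^( - 1 )*29^( - 1 )*43^( - 1)*3299^1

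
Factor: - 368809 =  - 7^1*19^1*47^1* 59^1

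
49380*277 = 13678260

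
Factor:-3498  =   - 2^1*3^1*11^1*53^1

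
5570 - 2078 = 3492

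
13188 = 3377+9811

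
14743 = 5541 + 9202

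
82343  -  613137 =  -530794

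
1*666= 666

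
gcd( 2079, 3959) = 1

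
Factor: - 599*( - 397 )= 397^1*599^1  =  237803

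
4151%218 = 9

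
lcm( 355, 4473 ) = 22365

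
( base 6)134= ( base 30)1S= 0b111010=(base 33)1P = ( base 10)58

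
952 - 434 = 518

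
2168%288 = 152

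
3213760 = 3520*913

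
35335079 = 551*64129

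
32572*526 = 17132872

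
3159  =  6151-2992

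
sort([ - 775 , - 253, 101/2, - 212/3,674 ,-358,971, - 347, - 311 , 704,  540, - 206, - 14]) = [ - 775,-358 ,-347,-311, - 253,-206, - 212/3, - 14 , 101/2,540 , 674 , 704,971 ]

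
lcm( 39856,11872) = 557984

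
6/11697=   2/3899 = 0.00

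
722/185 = 722/185 = 3.90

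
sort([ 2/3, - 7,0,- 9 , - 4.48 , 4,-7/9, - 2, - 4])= [ - 9, - 7, - 4.48,  -  4, - 2, - 7/9,0,2/3,  4 ]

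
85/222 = 85/222 = 0.38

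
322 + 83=405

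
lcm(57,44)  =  2508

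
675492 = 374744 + 300748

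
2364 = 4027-1663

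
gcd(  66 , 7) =1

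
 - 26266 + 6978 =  - 19288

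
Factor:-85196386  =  -2^1*11^1*167^1*23189^1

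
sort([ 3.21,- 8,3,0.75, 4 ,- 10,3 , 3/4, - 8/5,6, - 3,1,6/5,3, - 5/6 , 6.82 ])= [ - 10 , - 8,-3,-8/5,-5/6,0.75,  3/4,1, 6/5, 3, 3, 3,3.21,4,6,6.82]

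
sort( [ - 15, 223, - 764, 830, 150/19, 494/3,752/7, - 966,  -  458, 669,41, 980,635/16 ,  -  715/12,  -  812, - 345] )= [ - 966, - 812, - 764, - 458,-345, - 715/12, - 15, 150/19 , 635/16, 41, 752/7, 494/3,223, 669,830, 980] 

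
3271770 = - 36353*( - 90)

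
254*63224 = 16058896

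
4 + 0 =4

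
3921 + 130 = 4051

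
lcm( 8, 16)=16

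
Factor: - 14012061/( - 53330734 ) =2^( - 1)*3^1 * 7^1  *17^( - 1 ) * 73^( - 1) * 21487^( - 1)*667241^1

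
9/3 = 3 = 3.00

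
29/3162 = 29/3162 = 0.01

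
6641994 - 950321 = 5691673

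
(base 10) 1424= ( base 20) 3b4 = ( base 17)4fd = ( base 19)3HI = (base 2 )10110010000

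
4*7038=28152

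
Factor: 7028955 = 3^2 * 5^1 *19^1*8221^1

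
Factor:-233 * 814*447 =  - 84778914 = - 2^1*3^1*11^1*37^1 * 149^1 *233^1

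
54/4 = 27/2 = 13.50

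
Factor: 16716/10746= 14/9 = 2^1*3^( -2 )*7^1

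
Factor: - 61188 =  - 2^2*3^1 * 5099^1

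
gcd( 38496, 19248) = 19248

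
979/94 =979/94 = 10.41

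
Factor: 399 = 3^1*7^1*19^1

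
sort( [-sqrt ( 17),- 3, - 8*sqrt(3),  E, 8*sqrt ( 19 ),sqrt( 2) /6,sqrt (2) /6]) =[ - 8* sqrt ( 3), - sqrt(17 ), - 3,sqrt(2)/6, sqrt( 2 ) /6, E,8*sqrt(19)]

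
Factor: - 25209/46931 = - 3^2*71^( - 1)*661^( - 1 )*2801^1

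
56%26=4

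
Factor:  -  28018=  -  2^1*14009^1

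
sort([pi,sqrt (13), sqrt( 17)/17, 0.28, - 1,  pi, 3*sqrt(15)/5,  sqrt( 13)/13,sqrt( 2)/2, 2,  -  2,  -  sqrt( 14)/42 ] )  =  [ - 2 ,  -  1, - sqrt (14)/42,  sqrt( 17) /17, sqrt(13)/13,0.28, sqrt(2)/2, 2,3*sqrt(15)/5,pi, pi, sqrt( 13) ]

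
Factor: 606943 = 606943^1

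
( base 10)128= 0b10000000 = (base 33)3T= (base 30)48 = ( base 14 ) 92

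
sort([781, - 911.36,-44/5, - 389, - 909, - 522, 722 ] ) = [ - 911.36, -909, -522, - 389, - 44/5,722, 781]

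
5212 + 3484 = 8696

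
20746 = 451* 46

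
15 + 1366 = 1381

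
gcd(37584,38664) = 216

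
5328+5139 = 10467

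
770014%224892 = 95338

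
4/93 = 4/93 = 0.04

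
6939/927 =771/103 = 7.49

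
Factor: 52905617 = 307^1 * 172331^1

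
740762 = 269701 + 471061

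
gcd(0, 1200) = 1200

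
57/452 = 57/452 = 0.13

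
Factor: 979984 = 2^4*23^1*2663^1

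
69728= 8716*8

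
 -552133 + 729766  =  177633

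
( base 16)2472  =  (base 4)2101302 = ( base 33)8io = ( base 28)bp6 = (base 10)9330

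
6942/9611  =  6942/9611 = 0.72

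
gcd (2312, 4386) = 34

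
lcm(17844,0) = 0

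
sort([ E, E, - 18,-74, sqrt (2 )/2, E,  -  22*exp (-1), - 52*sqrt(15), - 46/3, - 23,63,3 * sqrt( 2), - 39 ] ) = [-52*sqrt( 15),-74, - 39, -23, - 18,-46/3, - 22*exp( - 1), sqrt ( 2)/2, E,E , E, 3 * sqrt( 2 ), 63] 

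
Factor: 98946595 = 5^1*11^1*191^1*9419^1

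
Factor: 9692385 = 3^1*5^1*646159^1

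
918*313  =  287334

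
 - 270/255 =-18/17 = -1.06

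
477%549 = 477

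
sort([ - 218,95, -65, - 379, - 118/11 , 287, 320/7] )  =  [  -  379, - 218, - 65, - 118/11, 320/7,  95, 287 ] 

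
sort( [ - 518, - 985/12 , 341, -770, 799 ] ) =[ - 770, - 518 ,-985/12,341, 799]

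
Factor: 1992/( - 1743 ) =-8/7 = - 2^3*7^ (  -  1)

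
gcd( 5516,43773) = 1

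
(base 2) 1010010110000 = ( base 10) 5296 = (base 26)7LI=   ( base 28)6l4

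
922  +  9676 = 10598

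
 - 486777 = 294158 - 780935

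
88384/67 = 1319+11/67 = 1319.16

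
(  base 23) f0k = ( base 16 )1F13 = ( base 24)DJB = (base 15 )2555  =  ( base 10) 7955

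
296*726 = 214896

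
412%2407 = 412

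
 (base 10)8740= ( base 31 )92T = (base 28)B44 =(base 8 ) 21044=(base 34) 7j2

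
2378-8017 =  - 5639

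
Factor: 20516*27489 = 2^2*3^1*7^2*11^1*17^1*23^1*223^1 = 563964324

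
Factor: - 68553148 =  - 2^2* 41^1*418007^1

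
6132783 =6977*879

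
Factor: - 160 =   -  2^5 * 5^1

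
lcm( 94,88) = 4136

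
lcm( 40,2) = 40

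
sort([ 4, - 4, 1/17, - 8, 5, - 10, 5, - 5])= [ - 10,-8, - 5, - 4, 1/17 , 4, 5, 5] 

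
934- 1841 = -907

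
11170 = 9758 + 1412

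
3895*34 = 132430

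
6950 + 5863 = 12813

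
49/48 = 1 + 1/48 = 1.02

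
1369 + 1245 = 2614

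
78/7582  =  39/3791 = 0.01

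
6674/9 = 6674/9 = 741.56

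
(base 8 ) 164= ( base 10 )116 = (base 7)224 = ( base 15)7b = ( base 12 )98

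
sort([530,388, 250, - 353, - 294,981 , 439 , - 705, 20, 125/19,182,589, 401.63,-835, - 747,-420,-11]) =[ - 835, - 747, - 705, - 420, - 353 ,-294, - 11 , 125/19, 20, 182,  250, 388, 401.63, 439, 530,  589,981]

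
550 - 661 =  - 111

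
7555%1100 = 955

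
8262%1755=1242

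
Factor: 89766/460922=44883/230461= 3^2 *7^( -1 )  *11^( -1)*41^( -1 )*73^ ( - 1)*4987^1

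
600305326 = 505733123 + 94572203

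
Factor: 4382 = 2^1* 7^1*313^1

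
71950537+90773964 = 162724501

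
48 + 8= 56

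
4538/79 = 4538/79 = 57.44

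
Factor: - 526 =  - 2^1*263^1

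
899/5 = 179+4/5 = 179.80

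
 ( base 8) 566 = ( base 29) cq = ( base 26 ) ea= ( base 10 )374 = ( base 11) 310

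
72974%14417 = 889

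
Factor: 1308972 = 2^2* 3^1*7^1*15583^1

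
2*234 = 468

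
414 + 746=1160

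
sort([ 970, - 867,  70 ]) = [ - 867  ,  70,970]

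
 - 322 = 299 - 621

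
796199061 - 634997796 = 161201265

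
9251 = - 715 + 9966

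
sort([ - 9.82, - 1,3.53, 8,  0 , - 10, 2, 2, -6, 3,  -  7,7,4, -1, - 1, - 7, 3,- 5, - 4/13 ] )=[ - 10, - 9.82,-7, - 7,  -  6 , - 5, - 1, - 1,  -  1, -4/13, 0,2, 2,  3,3, 3.53, 4, 7, 8]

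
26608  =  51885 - 25277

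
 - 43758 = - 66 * 663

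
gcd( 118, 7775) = 1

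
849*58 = 49242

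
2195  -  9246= - 7051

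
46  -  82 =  - 36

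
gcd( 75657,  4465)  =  1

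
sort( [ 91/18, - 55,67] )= [-55, 91/18,67] 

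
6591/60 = 109 + 17/20 = 109.85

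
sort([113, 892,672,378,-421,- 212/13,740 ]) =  [-421,-212/13,113,378,672,740,892]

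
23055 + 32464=55519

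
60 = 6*10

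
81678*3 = 245034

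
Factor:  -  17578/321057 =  - 34/621 = - 2^1 * 3^( - 3)*17^1*23^(-1) 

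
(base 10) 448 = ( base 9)547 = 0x1c0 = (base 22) k8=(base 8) 700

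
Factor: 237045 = 3^1*5^1 * 15803^1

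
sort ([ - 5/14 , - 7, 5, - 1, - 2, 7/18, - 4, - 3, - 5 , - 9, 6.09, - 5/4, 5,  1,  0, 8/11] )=[ - 9, - 7,-5,  -  4 , -3 , - 2, - 5/4, - 1, - 5/14, 0, 7/18,8/11, 1,5, 5, 6.09 ]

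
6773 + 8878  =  15651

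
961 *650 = 624650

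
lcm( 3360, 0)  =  0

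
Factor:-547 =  - 547^1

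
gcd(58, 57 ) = 1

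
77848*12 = 934176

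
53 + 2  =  55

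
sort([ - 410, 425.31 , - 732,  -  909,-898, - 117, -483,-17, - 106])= [ - 909, - 898, - 732,-483, - 410 , - 117, - 106,-17, 425.31 ]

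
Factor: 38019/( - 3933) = - 29/3  =  - 3^(  -  1 )*29^1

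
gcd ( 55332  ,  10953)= 9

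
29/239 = 29/239 = 0.12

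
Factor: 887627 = 13^1*68279^1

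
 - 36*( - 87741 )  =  3158676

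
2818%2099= 719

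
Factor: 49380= 2^2 * 3^1*5^1 * 823^1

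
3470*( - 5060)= - 17558200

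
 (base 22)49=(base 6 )241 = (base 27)3G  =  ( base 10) 97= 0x61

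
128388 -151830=- 23442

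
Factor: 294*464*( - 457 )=-62342112 = - 2^5 * 3^1*7^2*29^1*457^1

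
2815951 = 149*18899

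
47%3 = 2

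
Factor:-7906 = -2^1*59^1*67^1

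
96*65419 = 6280224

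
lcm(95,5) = 95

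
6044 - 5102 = 942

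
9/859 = 9/859 = 0.01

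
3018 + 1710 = 4728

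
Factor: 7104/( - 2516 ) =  - 2^4*3^1*17^( - 1)=- 48/17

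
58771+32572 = 91343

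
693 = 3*231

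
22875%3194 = 517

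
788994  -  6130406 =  - 5341412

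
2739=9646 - 6907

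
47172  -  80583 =  -  33411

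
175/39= 4+19/39=4.49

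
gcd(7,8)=1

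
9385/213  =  44 + 13/213 = 44.06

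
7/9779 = 1/1397 = 0.00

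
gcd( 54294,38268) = 6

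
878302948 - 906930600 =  - 28627652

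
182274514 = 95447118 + 86827396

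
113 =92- - 21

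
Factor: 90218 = 2^1*79^1*571^1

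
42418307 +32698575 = 75116882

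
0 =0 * 254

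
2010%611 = 177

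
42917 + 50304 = 93221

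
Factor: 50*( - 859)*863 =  - 37065850 = - 2^1*5^2*859^1*863^1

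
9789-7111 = 2678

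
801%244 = 69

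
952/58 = 476/29= 16.41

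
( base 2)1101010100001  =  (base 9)10314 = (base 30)7h7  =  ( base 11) 5138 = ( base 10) 6817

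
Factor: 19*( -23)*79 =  - 34523  =  - 19^1*23^1*79^1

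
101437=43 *2359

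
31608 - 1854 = 29754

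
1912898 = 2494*767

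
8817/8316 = 2939/2772   =  1.06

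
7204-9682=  - 2478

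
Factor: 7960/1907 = 2^3*5^1 * 199^1 * 1907^(  -  1 ) 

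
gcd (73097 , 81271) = 67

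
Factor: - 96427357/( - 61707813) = 3^( - 1)  *  13^1 * 2053^1  *3613^1*20569271^ (-1) 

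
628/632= 157/158 = 0.99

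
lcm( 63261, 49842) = 1644786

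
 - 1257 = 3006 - 4263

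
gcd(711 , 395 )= 79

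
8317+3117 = 11434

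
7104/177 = 2368/59 = 40.14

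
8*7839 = 62712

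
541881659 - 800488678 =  - 258607019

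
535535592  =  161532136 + 374003456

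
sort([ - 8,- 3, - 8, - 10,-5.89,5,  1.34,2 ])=[  -  10,  -  8, - 8, - 5.89,  -  3,1.34,2 , 5]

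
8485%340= 325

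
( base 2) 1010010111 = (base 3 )220120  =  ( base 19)1fh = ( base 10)663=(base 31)LC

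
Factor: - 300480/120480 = -2^1*251^(-1) * 313^1 = -626/251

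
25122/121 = 207+75/121 = 207.62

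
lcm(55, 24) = 1320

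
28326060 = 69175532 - 40849472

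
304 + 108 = 412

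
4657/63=4657/63 = 73.92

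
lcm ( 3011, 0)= 0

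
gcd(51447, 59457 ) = 3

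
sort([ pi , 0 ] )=[ 0 , pi ]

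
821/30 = 27+11/30 = 27.37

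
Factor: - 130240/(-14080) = 37/4 = 2^( - 2 )*37^1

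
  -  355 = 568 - 923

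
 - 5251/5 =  - 1051 + 4/5 = - 1050.20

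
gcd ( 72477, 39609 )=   9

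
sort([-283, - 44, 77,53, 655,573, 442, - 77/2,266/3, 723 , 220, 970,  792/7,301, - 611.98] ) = [- 611.98, -283,  -  44,-77/2, 53, 77, 266/3,  792/7, 220,301,  442,573, 655 , 723, 970 ] 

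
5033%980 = 133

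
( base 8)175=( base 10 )125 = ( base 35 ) 3K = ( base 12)a5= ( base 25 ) 50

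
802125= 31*25875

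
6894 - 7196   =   - 302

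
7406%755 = 611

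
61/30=61/30 = 2.03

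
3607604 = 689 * 5236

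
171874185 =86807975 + 85066210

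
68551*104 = 7129304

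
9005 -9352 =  - 347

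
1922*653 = 1255066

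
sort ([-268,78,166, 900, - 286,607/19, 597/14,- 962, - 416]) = [  -  962, - 416,- 286, - 268,607/19,597/14, 78, 166, 900]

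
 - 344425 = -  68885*5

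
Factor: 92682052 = 2^2*23170513^1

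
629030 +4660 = 633690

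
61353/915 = 20451/305 = 67.05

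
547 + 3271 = 3818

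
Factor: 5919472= 2^4*13^1 * 149^1*191^1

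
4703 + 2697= 7400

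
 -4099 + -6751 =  - 10850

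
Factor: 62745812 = 2^2 * 15686453^1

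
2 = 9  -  7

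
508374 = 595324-86950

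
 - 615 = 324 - 939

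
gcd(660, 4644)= 12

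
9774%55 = 39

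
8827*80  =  706160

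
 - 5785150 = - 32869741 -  - 27084591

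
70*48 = 3360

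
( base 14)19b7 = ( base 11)3565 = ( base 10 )4669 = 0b1001000111101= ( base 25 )7bj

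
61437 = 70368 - 8931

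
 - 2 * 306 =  - 612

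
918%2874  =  918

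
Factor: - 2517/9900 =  - 839/3300 = - 2^( - 2 ) *3^( - 1)*5^( - 2)*11^( - 1 )*839^1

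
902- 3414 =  - 2512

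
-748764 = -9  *83196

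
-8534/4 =- 2134 +1/2 = - 2133.50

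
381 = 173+208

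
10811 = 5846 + 4965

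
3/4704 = 1/1568 = 0.00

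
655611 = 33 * 19867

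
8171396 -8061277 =110119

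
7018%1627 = 510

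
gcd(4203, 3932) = 1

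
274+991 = 1265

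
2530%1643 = 887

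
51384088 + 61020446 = 112404534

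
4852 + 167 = 5019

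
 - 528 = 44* ( - 12)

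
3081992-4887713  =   - 1805721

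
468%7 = 6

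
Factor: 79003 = 199^1*397^1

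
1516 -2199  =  - 683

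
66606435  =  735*90621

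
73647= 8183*9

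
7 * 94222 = 659554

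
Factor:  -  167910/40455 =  - 2^1*3^( - 1)*  31^( - 1)*193^1 = - 386/93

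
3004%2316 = 688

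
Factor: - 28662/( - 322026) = 17/191 = 17^1*191^(  -  1)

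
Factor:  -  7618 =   -  2^1*13^1 * 293^1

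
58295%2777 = 2755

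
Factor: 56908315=5^1*149^1*76387^1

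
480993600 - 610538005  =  - 129544405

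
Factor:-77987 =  - 7^1*13^1 *857^1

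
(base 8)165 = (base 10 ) 117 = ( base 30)3r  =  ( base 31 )3o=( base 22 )57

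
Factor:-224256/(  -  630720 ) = 2^4 * 3^ ( - 2)*5^( - 1) = 16/45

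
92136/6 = 15356 = 15356.00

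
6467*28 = 181076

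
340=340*1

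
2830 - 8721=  - 5891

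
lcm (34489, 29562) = 206934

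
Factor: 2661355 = 5^1 * 373^1*1427^1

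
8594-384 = 8210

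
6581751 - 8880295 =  - 2298544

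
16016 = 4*4004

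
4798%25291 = 4798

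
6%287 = 6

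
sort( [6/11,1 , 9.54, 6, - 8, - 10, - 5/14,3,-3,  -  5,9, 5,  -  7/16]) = [ -10, - 8, - 5, - 3,  -  7/16,-5/14, 6/11,1,3 , 5,  6,9,9.54 ] 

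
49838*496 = 24719648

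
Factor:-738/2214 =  - 3^( - 1) = - 1/3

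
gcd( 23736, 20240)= 184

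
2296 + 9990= 12286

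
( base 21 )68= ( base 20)6E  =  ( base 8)206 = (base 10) 134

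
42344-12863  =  29481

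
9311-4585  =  4726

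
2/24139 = 2/24139 = 0.00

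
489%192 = 105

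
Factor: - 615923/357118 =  - 2^( - 1 )*7^1*11^1*19^1*421^1*178559^ ( - 1 ) 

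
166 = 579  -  413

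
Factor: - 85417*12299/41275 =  - 1050543683/41275  =  - 5^ ( - 2) * 7^2 * 13^(-1 )* 127^( - 1 )*229^1 *251^1*373^1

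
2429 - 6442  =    -  4013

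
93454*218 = 20372972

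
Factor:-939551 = -939551^1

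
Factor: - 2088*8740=-2^5*3^2 *5^1 * 19^1 * 23^1*29^1 = -18249120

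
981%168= 141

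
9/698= 9/698 = 0.01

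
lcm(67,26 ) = 1742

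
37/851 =1/23 = 0.04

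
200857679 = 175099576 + 25758103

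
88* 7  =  616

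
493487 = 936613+  -  443126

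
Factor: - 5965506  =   - 2^1*3^2*19^1*17443^1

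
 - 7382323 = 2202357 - 9584680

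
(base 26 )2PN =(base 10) 2025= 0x7E9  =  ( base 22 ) 441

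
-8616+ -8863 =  - 17479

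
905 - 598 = 307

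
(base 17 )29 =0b101011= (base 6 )111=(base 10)43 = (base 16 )2b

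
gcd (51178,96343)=1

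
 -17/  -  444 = 17/444 = 0.04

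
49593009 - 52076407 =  - 2483398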